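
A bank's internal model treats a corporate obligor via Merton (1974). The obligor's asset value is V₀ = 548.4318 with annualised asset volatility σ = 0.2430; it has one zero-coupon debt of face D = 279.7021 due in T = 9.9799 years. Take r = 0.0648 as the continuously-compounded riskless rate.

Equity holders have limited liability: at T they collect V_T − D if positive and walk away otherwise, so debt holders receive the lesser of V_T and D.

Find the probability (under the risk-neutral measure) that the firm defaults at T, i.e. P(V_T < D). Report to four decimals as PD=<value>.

d₁ = [ln(V₀/D) + (r + σ²/2)T] / (σ√T)
   = [ln(548.4318/279.7021) + (0.0648 + 0.5·0.2430²)·9.9799] / (0.2430·√9.9799)
   = [0.673338 + 0.941349] / 0.767661 = 2.103386
d₂ = d₁ − σ√T = 2.103386 − 0.767661 = 1.335725
risk-neutral PD = N(−d₂) = N(-1.335725) = 0.090820

PD=0.0908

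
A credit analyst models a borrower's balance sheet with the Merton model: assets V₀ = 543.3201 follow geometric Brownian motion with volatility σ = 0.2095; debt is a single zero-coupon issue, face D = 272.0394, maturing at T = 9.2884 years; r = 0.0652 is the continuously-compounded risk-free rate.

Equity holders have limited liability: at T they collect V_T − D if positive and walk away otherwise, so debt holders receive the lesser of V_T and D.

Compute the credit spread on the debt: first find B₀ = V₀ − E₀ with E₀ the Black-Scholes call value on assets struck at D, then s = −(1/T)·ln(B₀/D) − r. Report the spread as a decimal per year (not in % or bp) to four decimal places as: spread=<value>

d₁ = [ln(V₀/D) + (r + σ²/2)T] / (σ√T)
   = [ln(543.3201/272.0394) + (0.0652 + 0.5·0.2095²)·9.2884] / (0.2095·√9.2884)
   = [0.691752 + 0.809439] / 0.638491 = 2.351155
d₂ = d₁ − σ√T = 2.351155 − 0.638491 = 1.712665
N(d₁) = 0.990642,  N(d₂) = 0.956613,  e^(−rT) = 0.545745
E₀ = V₀·N(d₁) − D·e^(−rT)·N(d₂)
   = 543.3201·0.990642 − 272.0394·0.545745·0.956613 = 396.213244
B₀ = V₀ − E₀ = 543.3201 − 396.213244 = 147.106856
spread = −(1/T)·ln(B₀/D) − r = −(1/9.2884)·ln(147.106856/272.0394) − 0.0652 = 0.00098876

spread=0.0010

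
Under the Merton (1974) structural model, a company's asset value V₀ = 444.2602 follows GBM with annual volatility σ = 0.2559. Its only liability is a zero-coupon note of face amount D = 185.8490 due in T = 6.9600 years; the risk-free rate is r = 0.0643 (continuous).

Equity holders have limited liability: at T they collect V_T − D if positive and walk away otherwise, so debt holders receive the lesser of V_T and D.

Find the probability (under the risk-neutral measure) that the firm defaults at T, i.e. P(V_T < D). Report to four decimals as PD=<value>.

d₁ = [ln(V₀/D) + (r + σ²/2)T] / (σ√T)
   = [ln(444.2602/185.8490) + (0.0643 + 0.5·0.2559²)·6.9600] / (0.2559·√6.9600)
   = [0.871476 + 0.675415] / 0.675111 = 2.291315
d₂ = d₁ − σ√T = 2.291315 − 0.675111 = 1.616205
risk-neutral PD = N(−d₂) = N(-1.616205) = 0.053025

PD=0.0530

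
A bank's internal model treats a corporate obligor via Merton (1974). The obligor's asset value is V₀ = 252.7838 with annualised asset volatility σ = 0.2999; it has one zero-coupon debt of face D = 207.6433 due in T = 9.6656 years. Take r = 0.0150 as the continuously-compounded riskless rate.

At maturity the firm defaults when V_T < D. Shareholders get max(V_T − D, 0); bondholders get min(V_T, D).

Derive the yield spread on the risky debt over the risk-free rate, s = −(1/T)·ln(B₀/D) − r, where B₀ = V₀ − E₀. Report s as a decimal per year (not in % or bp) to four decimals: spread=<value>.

spread=0.0304

d₁ = [ln(V₀/D) + (r + σ²/2)T] / (σ√T)
   = [ln(252.7838/207.6433) + (0.0150 + 0.5·0.2999²)·9.6656] / (0.2999·√9.6656)
   = [0.196713 + 0.579646] / 0.932376 = 0.832668
d₂ = d₁ − σ√T = 0.832668 − 0.932376 = -0.099708
N(d₁) = 0.797484,  N(d₂) = 0.460288,  e^(−rT) = 0.865036
E₀ = V₀·N(d₁) − D·e^(−rT)·N(d₂)
   = 252.7838·0.797484 − 207.6433·0.865036·0.460288 = 118.914540
B₀ = V₀ − E₀ = 252.7838 − 118.914540 = 133.869260
spread = −(1/T)·ln(B₀/D) − r = −(1/9.6656)·ln(133.869260/207.6433) − 0.0150 = 0.03041446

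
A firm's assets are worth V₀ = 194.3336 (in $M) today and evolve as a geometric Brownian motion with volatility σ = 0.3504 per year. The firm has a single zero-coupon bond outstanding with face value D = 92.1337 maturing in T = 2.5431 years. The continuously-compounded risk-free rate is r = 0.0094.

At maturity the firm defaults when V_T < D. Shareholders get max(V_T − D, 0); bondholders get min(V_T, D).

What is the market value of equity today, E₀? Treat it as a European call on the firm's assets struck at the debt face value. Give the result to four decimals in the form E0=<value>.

d₁ = [ln(V₀/D) + (r + σ²/2)T] / (σ√T)
   = [ln(194.3336/92.1337) + (0.0094 + 0.5·0.3504²)·2.5431] / (0.3504·√2.5431)
   = [0.746335 + 0.180026] / 0.558786 = 1.657810
d₂ = d₁ − σ√T = 1.657810 − 0.558786 = 1.099024
N(d₁) = 0.951322,  N(d₂) = 0.864121,  e^(−rT) = 0.976378
E₀ = V₀·N(d₁) − D·e^(−rT)·N(d₂)
   = 194.3336·0.951322 − 92.1337·0.976378·0.864121 = 107.139803

E0=107.1398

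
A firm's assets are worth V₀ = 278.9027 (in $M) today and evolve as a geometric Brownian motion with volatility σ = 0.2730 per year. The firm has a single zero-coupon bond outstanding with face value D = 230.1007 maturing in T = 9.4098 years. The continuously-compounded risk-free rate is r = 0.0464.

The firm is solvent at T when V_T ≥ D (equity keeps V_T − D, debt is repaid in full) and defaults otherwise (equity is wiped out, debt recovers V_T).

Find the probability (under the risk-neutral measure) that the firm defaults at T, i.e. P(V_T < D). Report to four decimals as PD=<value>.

d₁ = [ln(V₀/D) + (r + σ²/2)T] / (σ√T)
   = [ln(278.9027/230.1007) + (0.0464 + 0.5·0.2730²)·9.4098] / (0.2730·√9.4098)
   = [0.192346 + 0.787266] / 0.837438 = 1.169772
d₂ = d₁ − σ√T = 1.169772 − 0.837438 = 0.332334
risk-neutral PD = N(−d₂) = N(-0.332334) = 0.369819

PD=0.3698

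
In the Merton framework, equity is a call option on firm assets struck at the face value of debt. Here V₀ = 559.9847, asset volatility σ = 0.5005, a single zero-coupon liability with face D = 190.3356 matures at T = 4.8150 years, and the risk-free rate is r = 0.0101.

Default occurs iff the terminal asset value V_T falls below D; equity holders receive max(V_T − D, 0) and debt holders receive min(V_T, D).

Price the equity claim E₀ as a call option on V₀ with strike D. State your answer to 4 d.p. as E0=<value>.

d₁ = [ln(V₀/D) + (r + σ²/2)T] / (σ√T)
   = [ln(559.9847/190.3356) + (0.0101 + 0.5·0.5005²)·4.8150] / (0.5005·√4.8150)
   = [1.079121 + 0.651711] / 1.098253 = 1.575987
d₂ = d₁ − σ√T = 1.575987 − 1.098253 = 0.477734
N(d₁) = 0.942486,  N(d₂) = 0.683580,  e^(−rT) = 0.952532
E₀ = V₀·N(d₁) − D·e^(−rT)·N(d₂)
   = 559.9847·0.942486 − 190.3356·0.952532·0.683580 = 403.843871

E0=403.8439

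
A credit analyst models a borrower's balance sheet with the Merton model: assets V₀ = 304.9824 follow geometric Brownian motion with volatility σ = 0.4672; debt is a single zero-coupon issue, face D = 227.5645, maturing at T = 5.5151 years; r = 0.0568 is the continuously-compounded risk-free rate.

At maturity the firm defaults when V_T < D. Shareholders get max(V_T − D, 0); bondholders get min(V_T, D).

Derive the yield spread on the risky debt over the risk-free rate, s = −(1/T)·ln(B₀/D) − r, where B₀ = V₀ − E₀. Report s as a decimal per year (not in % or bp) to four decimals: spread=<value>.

d₁ = [ln(V₀/D) + (r + σ²/2)T] / (σ√T)
   = [ln(304.9824/227.5645) + (0.0568 + 0.5·0.4672²)·5.5151] / (0.4672·√5.5151)
   = [0.292820 + 0.915164] / 1.097184 = 1.100986
d₂ = d₁ − σ√T = 1.100986 − 1.097184 = 0.003802
N(d₁) = 0.864549,  N(d₂) = 0.501517,  e^(−rT) = 0.731062
E₀ = V₀·N(d₁) − D·e^(−rT)·N(d₂)
   = 304.9824·0.864549 − 227.5645·0.731062·0.501517 = 180.237966
B₀ = V₀ − E₀ = 304.9824 − 180.237966 = 124.744434
spread = −(1/T)·ln(B₀/D) − r = −(1/5.5151)·ln(124.744434/227.5645) − 0.0568 = 0.05220375

spread=0.0522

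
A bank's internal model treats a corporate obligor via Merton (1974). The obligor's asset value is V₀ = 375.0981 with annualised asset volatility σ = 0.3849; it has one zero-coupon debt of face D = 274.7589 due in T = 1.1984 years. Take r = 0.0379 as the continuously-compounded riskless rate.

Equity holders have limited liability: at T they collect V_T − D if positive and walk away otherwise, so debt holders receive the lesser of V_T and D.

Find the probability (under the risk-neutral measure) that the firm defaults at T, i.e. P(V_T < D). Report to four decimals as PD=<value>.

PD=0.2624

d₁ = [ln(V₀/D) + (r + σ²/2)T] / (σ√T)
   = [ln(375.0981/274.7589) + (0.0379 + 0.5·0.3849²)·1.1984] / (0.3849·√1.1984)
   = [0.311294 + 0.134190] / 0.421356 = 1.057262
d₂ = d₁ − σ√T = 1.057262 − 0.421356 = 0.635906
risk-neutral PD = N(−d₂) = N(-0.635906) = 0.262419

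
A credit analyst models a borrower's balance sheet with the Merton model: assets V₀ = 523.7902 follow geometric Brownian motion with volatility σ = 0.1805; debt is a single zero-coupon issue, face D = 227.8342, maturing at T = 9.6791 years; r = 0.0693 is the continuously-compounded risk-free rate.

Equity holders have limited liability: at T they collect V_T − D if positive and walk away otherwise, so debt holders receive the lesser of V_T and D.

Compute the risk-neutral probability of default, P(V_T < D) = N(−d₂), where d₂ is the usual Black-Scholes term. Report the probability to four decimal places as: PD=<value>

d₁ = [ln(V₀/D) + (r + σ²/2)T] / (σ√T)
   = [ln(523.7902/227.8342) + (0.0693 + 0.5·0.1805²)·9.6791] / (0.1805·√9.6791)
   = [0.832473 + 0.828435] / 0.561558 = 2.957679
d₂ = d₁ − σ√T = 2.957679 − 0.561558 = 2.396121
risk-neutral PD = N(−d₂) = N(-2.396121) = 0.008285

PD=0.0083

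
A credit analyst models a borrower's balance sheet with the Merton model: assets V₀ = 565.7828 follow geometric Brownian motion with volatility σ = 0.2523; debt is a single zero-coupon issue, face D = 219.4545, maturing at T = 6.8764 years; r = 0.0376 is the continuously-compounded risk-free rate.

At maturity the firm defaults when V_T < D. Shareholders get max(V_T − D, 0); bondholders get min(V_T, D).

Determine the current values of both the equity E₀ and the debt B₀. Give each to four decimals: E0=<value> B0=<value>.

E0=398.9781 B0=166.8047

d₁ = [ln(V₀/D) + (r + σ²/2)T] / (σ√T)
   = [ln(565.7828/219.4545) + (0.0376 + 0.5·0.2523²)·6.8764] / (0.2523·√6.8764)
   = [0.947065 + 0.477412] / 0.661604 = 2.153068
d₂ = d₁ − σ√T = 2.153068 − 0.661604 = 1.491465
N(d₁) = 0.984343,  N(d₂) = 0.932080,  e^(−rT) = 0.772168
E₀ = V₀·N(d₁) − D·e^(−rT)·N(d₂)
   = 565.7828·0.984343 − 219.4545·0.772168·0.932080 = 398.978106
B₀ = V₀ − E₀ = 565.7828 − 398.978106 = 166.804694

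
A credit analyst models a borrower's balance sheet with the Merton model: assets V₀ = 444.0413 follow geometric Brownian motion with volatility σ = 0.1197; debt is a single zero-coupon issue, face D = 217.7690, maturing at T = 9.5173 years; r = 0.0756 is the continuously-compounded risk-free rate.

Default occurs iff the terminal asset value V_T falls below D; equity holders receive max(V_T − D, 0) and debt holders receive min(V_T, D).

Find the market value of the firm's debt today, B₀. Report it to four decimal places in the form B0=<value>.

d₁ = [ln(V₀/D) + (r + σ²/2)T] / (σ√T)
   = [ln(444.0413/217.7690) + (0.0756 + 0.5·0.1197²)·9.5173] / (0.1197·√9.5173)
   = [0.712483 + 0.787690] / 0.369276 = 4.062471
d₂ = d₁ − σ√T = 4.062471 − 0.369276 = 3.693195
N(d₁) = 0.999976,  N(d₂) = 0.999889,  e^(−rT) = 0.486992
E₀ = V₀·N(d₁) − D·e^(−rT)·N(d₂)
   = 444.0413·0.999976 − 217.7690·0.486992·0.999889 = 337.990533
B₀ = V₀ − E₀ = 444.0413 − 337.990533 = 106.050767

B0=106.0508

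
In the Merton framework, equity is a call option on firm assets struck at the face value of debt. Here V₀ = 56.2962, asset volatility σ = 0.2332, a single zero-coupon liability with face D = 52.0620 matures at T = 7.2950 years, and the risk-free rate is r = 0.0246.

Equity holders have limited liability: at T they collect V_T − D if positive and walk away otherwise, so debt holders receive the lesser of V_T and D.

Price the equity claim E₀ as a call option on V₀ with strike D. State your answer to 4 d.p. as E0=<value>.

d₁ = [ln(V₀/D) + (r + σ²/2)T] / (σ√T)
   = [ln(56.2962/52.0620) + (0.0246 + 0.5·0.2332²)·7.2950] / (0.2332·√7.2950)
   = [0.078192 + 0.377816] / 0.629856 = 0.723988
d₂ = d₁ − σ√T = 0.723988 − 0.629856 = 0.094132
N(d₁) = 0.765463,  N(d₂) = 0.537498,  e^(−rT) = 0.835724
E₀ = V₀·N(d₁) − D·e^(−rT)·N(d₂)
   = 56.2962·0.765463 − 52.0620·0.835724·0.537498 = 19.706442

E0=19.7064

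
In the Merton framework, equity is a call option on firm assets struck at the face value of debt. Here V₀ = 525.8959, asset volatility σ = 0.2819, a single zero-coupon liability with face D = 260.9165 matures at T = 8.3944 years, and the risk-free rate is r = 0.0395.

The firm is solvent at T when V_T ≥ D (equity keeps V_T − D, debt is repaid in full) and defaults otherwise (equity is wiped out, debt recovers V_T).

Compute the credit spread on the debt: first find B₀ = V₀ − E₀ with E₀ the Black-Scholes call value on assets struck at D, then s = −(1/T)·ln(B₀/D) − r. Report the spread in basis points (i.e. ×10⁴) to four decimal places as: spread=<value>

spread=78.1459

d₁ = [ln(V₀/D) + (r + σ²/2)T] / (σ√T)
   = [ln(525.8959/260.9165) + (0.0395 + 0.5·0.2819²)·8.3944] / (0.2819·√8.3944)
   = [0.700903 + 0.665120] / 0.816751 = 1.672508
d₂ = d₁ − σ√T = 1.672508 − 0.816751 = 0.855756
N(d₁) = 0.952788,  N(d₂) = 0.803934,  e^(−rT) = 0.717790
E₀ = V₀·N(d₁) − D·e^(−rT)·N(d₂)
   = 525.8959·0.952788 − 260.9165·0.717790·0.803934 = 350.504004
B₀ = V₀ − E₀ = 525.8959 − 350.504004 = 175.391896
spread = −(1/T)·ln(B₀/D) − r = −(1/8.3944)·ln(175.391896/260.9165) − 0.0395 = 0.00781459
in basis points: 0.00781459 × 10⁴ = 78.1459 bp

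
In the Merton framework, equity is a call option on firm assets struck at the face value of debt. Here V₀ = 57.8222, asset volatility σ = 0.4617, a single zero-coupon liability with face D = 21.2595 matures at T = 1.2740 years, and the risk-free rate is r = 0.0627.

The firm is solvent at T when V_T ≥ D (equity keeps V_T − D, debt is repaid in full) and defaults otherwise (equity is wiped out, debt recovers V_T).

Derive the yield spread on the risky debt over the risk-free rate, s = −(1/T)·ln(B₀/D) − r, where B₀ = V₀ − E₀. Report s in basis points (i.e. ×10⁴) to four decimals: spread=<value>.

spread=47.7216

d₁ = [ln(V₀/D) + (r + σ²/2)T] / (σ√T)
   = [ln(57.8222/21.2595) + (0.0627 + 0.5·0.4617²)·1.2740] / (0.4617·√1.2740)
   = [1.000569 + 0.215667] / 0.521128 = 2.333852
d₂ = d₁ − σ√T = 2.333852 − 0.521128 = 1.812724
N(d₁) = 0.990198,  N(d₂) = 0.965063,  e^(−rT) = 0.923227
E₀ = V₀·N(d₁) − D·e^(−rT)·N(d₂)
   = 57.8222·0.990198 − 21.2595·0.923227·0.965063 = 38.313816
B₀ = V₀ − E₀ = 57.8222 − 38.313816 = 19.508384
spread = −(1/T)·ln(B₀/D) − r = −(1/1.2740)·ln(19.508384/21.2595) − 0.0627 = 0.00477216
in basis points: 0.00477216 × 10⁴ = 47.7216 bp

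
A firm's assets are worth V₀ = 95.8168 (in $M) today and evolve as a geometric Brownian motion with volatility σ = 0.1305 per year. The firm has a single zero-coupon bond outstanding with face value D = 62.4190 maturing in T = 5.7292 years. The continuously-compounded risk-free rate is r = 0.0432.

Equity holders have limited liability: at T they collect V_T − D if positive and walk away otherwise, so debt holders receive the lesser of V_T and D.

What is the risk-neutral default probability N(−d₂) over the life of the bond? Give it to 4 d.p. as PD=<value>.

d₁ = [ln(V₀/D) + (r + σ²/2)T] / (σ√T)
   = [ln(95.8168/62.4190) + (0.0432 + 0.5·0.1305²)·5.7292] / (0.1305·√5.7292)
   = [0.428568 + 0.296286] / 0.312362 = 2.320563
d₂ = d₁ − σ√T = 2.320563 − 0.312362 = 2.008202
risk-neutral PD = N(−d₂) = N(-2.008202) = 0.022311

PD=0.0223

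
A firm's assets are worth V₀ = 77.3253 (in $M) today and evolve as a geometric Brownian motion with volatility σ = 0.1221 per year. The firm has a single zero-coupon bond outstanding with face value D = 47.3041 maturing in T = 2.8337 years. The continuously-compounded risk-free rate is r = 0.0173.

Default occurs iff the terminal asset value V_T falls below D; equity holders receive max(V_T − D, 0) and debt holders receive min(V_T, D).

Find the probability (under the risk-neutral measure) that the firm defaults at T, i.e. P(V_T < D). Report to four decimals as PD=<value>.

d₁ = [ln(V₀/D) + (r + σ²/2)T] / (σ√T)
   = [ln(77.3253/47.3041) + (0.0173 + 0.5·0.1221²)·2.8337] / (0.1221·√2.8337)
   = [0.491424 + 0.070146] / 0.205538 = 2.732194
d₂ = d₁ − σ√T = 2.732194 − 0.205538 = 2.526655
risk-neutral PD = N(−d₂) = N(-2.526655) = 0.005758

PD=0.0058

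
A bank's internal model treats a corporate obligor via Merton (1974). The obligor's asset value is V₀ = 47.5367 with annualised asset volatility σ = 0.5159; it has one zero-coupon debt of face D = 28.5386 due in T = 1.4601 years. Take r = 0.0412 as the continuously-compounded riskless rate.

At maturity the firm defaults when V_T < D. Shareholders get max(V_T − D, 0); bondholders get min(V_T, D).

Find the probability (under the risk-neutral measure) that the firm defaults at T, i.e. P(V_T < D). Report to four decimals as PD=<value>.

PD=0.2732

d₁ = [ln(V₀/D) + (r + σ²/2)T] / (σ√T)
   = [ln(47.5367/28.5386) + (0.0412 + 0.5·0.5159²)·1.4601] / (0.5159·√1.4601)
   = [0.510244 + 0.254461] / 0.623386 = 1.226697
d₂ = d₁ − σ√T = 1.226697 − 0.623386 = 0.603311
risk-neutral PD = N(−d₂) = N(-0.603311) = 0.273151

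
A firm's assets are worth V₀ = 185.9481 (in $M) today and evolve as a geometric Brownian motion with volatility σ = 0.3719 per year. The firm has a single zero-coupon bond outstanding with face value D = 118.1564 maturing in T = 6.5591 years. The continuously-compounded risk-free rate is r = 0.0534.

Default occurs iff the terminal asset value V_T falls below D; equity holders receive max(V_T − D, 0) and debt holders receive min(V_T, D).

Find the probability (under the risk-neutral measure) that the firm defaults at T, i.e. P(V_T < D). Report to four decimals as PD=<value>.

d₁ = [ln(V₀/D) + (r + σ²/2)T] / (σ√T)
   = [ln(185.9481/118.1564) + (0.0534 + 0.5·0.3719²)·6.5591] / (0.3719·√6.5591)
   = [0.453458 + 0.803849] / 0.952463 = 1.320059
d₂ = d₁ − σ√T = 1.320059 − 0.952463 = 0.367595
risk-neutral PD = N(−d₂) = N(-0.367595) = 0.356588

PD=0.3566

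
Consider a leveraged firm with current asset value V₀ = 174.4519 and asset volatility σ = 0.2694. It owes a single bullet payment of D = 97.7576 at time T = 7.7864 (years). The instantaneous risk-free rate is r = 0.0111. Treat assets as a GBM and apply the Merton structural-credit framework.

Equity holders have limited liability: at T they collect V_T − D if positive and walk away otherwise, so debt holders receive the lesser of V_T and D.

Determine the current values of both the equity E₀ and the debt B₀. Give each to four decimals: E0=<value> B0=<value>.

d₁ = [ln(V₀/D) + (r + σ²/2)T] / (σ√T)
   = [ln(174.4519/97.7576) + (0.0111 + 0.5·0.2694²)·7.7864] / (0.2694·√7.7864)
   = [0.579158 + 0.368983] / 0.751737 = 1.261267
d₂ = d₁ − σ√T = 1.261267 − 0.751737 = 0.509530
N(d₁) = 0.896394,  N(d₂) = 0.694810,  e^(−rT) = 0.917201
E₀ = V₀·N(d₁) − D·e^(−rT)·N(d₂)
   = 174.4519·0.896394 − 97.7576·0.917201·0.694810 = 94.078634
B₀ = V₀ − E₀ = 174.4519 − 94.078634 = 80.373266

E0=94.0786 B0=80.3733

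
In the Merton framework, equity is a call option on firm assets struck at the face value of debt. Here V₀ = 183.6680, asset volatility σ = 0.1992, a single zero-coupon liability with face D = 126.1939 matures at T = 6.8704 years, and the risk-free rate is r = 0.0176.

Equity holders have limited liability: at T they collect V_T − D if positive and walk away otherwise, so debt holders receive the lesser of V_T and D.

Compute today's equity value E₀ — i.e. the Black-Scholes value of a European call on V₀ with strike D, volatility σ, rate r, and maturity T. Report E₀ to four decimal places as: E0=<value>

d₁ = [ln(V₀/D) + (r + σ²/2)T] / (σ√T)
   = [ln(183.6680/126.1939) + (0.0176 + 0.5·0.1992²)·6.8704] / (0.1992·√6.8704)
   = [0.375310 + 0.257230] / 0.522132 = 1.211456
d₂ = d₁ − σ√T = 1.211456 − 0.522132 = 0.689324
N(d₁) = 0.887140,  N(d₂) = 0.754690,  e^(−rT) = 0.886106
E₀ = V₀·N(d₁) − D·e^(−rT)·N(d₂)
   = 183.6680·0.887140 − 126.1939·0.886106·0.754690 = 78.548843

E0=78.5488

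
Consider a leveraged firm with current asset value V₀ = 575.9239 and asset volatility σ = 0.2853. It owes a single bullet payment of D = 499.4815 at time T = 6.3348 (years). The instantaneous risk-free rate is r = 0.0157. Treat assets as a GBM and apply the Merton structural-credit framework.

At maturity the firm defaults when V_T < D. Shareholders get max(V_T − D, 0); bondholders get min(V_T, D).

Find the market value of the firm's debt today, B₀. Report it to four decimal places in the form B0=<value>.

B0=362.1891

d₁ = [ln(V₀/D) + (r + σ²/2)T] / (σ√T)
   = [ln(575.9239/499.4815) + (0.0157 + 0.5·0.2853²)·6.3348] / (0.2853·√6.3348)
   = [0.142405 + 0.357270] / 0.718072 = 0.695856
d₂ = d₁ − σ√T = 0.695856 − 0.718072 = -0.022216
N(d₁) = 0.756741,  N(d₂) = 0.491138,  e^(−rT) = 0.905329
E₀ = V₀·N(d₁) − D·e^(−rT)·N(d₂)
   = 575.9239·0.756741 − 499.4815·0.905329·0.491138 = 213.734781
B₀ = V₀ − E₀ = 575.9239 − 213.734781 = 362.189119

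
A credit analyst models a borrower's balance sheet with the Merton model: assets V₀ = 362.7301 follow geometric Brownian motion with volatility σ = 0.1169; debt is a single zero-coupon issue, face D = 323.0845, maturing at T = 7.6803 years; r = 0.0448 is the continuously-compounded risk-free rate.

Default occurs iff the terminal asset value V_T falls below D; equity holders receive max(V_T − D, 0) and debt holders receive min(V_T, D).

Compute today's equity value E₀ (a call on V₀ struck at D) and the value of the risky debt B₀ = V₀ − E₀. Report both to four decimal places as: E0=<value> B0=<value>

E0=136.9541 B0=225.7760

d₁ = [ln(V₀/D) + (r + σ²/2)T] / (σ√T)
   = [ln(362.7301/323.0845) + (0.0448 + 0.5·0.1169²)·7.6803] / (0.1169·√7.6803)
   = [0.115745 + 0.396555] / 0.323969 = 1.581325
d₂ = d₁ − σ√T = 1.581325 − 0.323969 = 1.257356
N(d₁) = 0.943098,  N(d₂) = 0.895688,  e^(−rT) = 0.708874
E₀ = V₀·N(d₁) − D·e^(−rT)·N(d₂)
   = 362.7301·0.943098 − 323.0845·0.708874·0.895688 = 136.954139
B₀ = V₀ − E₀ = 362.7301 − 136.954139 = 225.775961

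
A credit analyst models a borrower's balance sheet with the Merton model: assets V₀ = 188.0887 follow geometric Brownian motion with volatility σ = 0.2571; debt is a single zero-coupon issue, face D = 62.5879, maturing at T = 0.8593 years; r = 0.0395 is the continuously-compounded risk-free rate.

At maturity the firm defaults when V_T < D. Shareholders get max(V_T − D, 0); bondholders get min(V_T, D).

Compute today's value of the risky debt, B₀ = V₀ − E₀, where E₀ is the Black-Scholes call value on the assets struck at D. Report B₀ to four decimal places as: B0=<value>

B0=60.4992

d₁ = [ln(V₀/D) + (r + σ²/2)T] / (σ√T)
   = [ln(188.0887/62.5879) + (0.0395 + 0.5·0.2571²)·0.8593] / (0.2571·√0.8593)
   = [1.100342 + 0.062342] / 0.238328 = 4.878511
d₂ = d₁ − σ√T = 4.878511 − 0.238328 = 4.640183
N(d₁) = 0.999999,  N(d₂) = 0.999998,  e^(−rT) = 0.966627
E₀ = V₀·N(d₁) − D·e^(−rT)·N(d₂)
   = 188.0887·0.999999 − 62.5879·0.966627·0.999998 = 127.589536
B₀ = V₀ − E₀ = 188.0887 − 127.589536 = 60.499164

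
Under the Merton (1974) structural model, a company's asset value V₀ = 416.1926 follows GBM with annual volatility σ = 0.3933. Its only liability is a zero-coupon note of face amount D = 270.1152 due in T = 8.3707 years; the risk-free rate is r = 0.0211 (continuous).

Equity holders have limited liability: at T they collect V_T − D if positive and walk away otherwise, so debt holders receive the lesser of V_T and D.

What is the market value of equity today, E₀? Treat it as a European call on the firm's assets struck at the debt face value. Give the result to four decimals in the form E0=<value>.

d₁ = [ln(V₀/D) + (r + σ²/2)T] / (σ√T)
   = [ln(416.1926/270.1152) + (0.0211 + 0.5·0.3933²)·8.3707] / (0.3933·√8.3707)
   = [0.432300 + 0.824032] / 1.137902 = 1.104077
d₂ = d₁ − σ√T = 1.104077 − 1.137902 = -0.033825
N(d₁) = 0.865220,  N(d₂) = 0.486509,  e^(−rT) = 0.838097
E₀ = V₀·N(d₁) − D·e^(−rT)·N(d₂)
   = 416.1926·0.865220 − 270.1152·0.838097·0.486509 = 249.961154

E0=249.9612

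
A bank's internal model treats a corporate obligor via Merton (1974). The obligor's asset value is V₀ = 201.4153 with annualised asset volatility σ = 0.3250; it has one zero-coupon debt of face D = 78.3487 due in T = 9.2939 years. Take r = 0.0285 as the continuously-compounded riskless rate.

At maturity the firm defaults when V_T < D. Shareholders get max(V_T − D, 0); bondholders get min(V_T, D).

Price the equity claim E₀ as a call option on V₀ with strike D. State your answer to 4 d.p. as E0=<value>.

E0=146.6982

d₁ = [ln(V₀/D) + (r + σ²/2)T] / (σ√T)
   = [ln(201.4153/78.3487) + (0.0285 + 0.5·0.3250²)·9.2939] / (0.3250·√9.2939)
   = [0.944200 + 0.755710] / 0.990792 = 1.715709
d₂ = d₁ − σ√T = 1.715709 − 0.990792 = 0.724917
N(d₁) = 0.956892,  N(d₂) = 0.765748,  e^(−rT) = 0.767301
E₀ = V₀·N(d₁) − D·e^(−rT)·N(d₂)
   = 201.4153·0.956892 − 78.3487·0.767301·0.765748 = 146.698223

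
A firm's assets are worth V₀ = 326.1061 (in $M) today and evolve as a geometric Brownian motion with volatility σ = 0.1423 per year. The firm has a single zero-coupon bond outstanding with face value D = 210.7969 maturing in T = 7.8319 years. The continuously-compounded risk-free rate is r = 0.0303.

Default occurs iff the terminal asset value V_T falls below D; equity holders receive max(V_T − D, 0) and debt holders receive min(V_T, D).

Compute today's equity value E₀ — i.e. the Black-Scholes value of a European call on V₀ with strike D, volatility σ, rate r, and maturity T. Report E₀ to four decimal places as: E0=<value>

E0=161.5457

d₁ = [ln(V₀/D) + (r + σ²/2)T] / (σ√T)
   = [ln(326.1061/210.7969) + (0.0303 + 0.5·0.1423²)·7.8319] / (0.1423·√7.8319)
   = [0.436328 + 0.316602] / 0.398234 = 1.890670
d₂ = d₁ − σ√T = 1.890670 − 0.398234 = 1.492436
N(d₁) = 0.970666,  N(d₂) = 0.932208,  e^(−rT) = 0.788749
E₀ = V₀·N(d₁) − D·e^(−rT)·N(d₂)
   = 326.1061·0.970666 − 210.7969·0.788749·0.932208 = 161.545676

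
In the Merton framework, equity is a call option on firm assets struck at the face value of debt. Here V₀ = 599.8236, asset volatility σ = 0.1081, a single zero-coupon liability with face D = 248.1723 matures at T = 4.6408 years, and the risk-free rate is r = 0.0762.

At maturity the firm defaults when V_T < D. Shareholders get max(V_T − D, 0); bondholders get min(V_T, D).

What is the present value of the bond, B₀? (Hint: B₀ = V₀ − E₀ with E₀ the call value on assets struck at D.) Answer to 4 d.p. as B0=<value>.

B0=174.2506

d₁ = [ln(V₀/D) + (r + σ²/2)T] / (σ√T)
   = [ln(599.8236/248.1723) + (0.0762 + 0.5·0.1081²)·4.6408] / (0.1081·√4.6408)
   = [0.882512 + 0.380744] / 0.232875 = 5.424622
d₂ = d₁ − σ√T = 5.424622 − 0.232875 = 5.191747
N(d₁) = 1.000000,  N(d₂) = 1.000000,  e^(−rT) = 0.702135
E₀ = V₀·N(d₁) − D·e^(−rT)·N(d₂)
   = 599.8236·1.000000 − 248.1723·0.702135·1.000000 = 425.573034
B₀ = V₀ − E₀ = 599.8236 − 425.573034 = 174.250566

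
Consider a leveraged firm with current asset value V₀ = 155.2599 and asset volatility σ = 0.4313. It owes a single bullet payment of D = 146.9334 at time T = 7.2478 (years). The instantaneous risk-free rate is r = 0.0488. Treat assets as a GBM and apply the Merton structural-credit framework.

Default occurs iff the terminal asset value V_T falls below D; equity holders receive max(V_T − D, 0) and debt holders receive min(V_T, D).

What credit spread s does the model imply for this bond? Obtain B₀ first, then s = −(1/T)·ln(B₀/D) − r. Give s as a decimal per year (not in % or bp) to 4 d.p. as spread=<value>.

spread=0.0545

d₁ = [ln(V₀/D) + (r + σ²/2)T] / (σ√T)
   = [ln(155.2599/146.9334) + (0.0488 + 0.5·0.4313²)·7.2478] / (0.4313·√7.2478)
   = [0.055121 + 1.027809] / 1.161135 = 0.932649
d₂ = d₁ − σ√T = 0.932649 − 1.161135 = -0.228486
N(d₁) = 0.824499,  N(d₂) = 0.409634,  e^(−rT) = 0.702091
E₀ = V₀·N(d₁) − D·e^(−rT)·N(d₂)
   = 155.2599·0.824499 − 146.9334·0.702091·0.409634 = 85.753573
B₀ = V₀ − E₀ = 155.2599 − 85.753573 = 69.506327
spread = −(1/T)·ln(B₀/D) − r = −(1/7.2478)·ln(69.506327/146.9334) − 0.0488 = 0.05448122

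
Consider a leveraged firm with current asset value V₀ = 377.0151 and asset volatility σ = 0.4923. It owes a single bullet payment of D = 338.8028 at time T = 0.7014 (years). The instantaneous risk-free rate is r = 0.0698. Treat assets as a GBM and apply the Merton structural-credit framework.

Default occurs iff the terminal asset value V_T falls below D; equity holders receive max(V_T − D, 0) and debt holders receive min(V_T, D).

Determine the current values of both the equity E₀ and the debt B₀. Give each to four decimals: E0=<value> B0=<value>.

E0=88.2996 B0=288.7155

d₁ = [ln(V₀/D) + (r + σ²/2)T] / (σ√T)
   = [ln(377.0151/338.8028) + (0.0698 + 0.5·0.4923²)·0.7014] / (0.4923·√0.7014)
   = [0.106867 + 0.133953] / 0.412299 = 0.584090
d₂ = d₁ − σ√T = 0.584090 − 0.412299 = 0.171791
N(d₁) = 0.720420,  N(d₂) = 0.568199,  e^(−rT) = 0.952221
E₀ = V₀·N(d₁) − D·e^(−rT)·N(d₂)
   = 377.0151·0.720420 − 338.8028·0.952221·0.568199 = 88.299615
B₀ = V₀ − E₀ = 377.0151 − 88.299615 = 288.715485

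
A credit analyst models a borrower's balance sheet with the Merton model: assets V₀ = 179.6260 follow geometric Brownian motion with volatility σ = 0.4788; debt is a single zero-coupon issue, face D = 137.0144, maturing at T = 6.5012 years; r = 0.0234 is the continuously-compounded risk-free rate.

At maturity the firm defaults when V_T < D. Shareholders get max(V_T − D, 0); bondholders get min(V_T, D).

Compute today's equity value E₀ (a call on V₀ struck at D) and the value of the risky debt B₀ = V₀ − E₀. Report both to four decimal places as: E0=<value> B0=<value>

d₁ = [ln(V₀/D) + (r + σ²/2)T] / (σ√T)
   = [ln(179.6260/137.0144) + (0.0234 + 0.5·0.4788²)·6.5012] / (0.4788·√6.5012)
   = [0.270791 + 0.897326] / 1.220818 = 0.956832
d₂ = d₁ − σ√T = 0.956832 − 1.220818 = -0.263986
N(d₁) = 0.830674,  N(d₂) = 0.395895,  e^(−rT) = 0.858878
E₀ = V₀·N(d₁) − D·e^(−rT)·N(d₂)
   = 179.6260·0.830674 − 137.0144·0.858878·0.395895 = 102.622194
B₀ = V₀ − E₀ = 179.6260 − 102.622194 = 77.003806

E0=102.6222 B0=77.0038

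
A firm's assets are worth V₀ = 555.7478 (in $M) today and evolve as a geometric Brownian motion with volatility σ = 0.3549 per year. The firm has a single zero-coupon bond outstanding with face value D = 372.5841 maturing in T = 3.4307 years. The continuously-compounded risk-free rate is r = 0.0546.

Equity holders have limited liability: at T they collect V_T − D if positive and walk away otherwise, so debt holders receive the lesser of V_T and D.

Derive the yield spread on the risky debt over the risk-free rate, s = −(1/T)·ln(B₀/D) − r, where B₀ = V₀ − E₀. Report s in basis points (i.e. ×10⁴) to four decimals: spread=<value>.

d₁ = [ln(V₀/D) + (r + σ²/2)T] / (σ√T)
   = [ln(555.7478/372.5841) + (0.0546 + 0.5·0.3549²)·3.4307] / (0.3549·√3.4307)
   = [0.399852 + 0.403371] / 0.657351 = 1.221909
d₂ = d₁ − σ√T = 1.221909 − 0.657351 = 0.564558
N(d₁) = 0.889129,  N(d₂) = 0.713813,  e^(−rT) = 0.829181
E₀ = V₀·N(d₁) − D·e^(−rT)·N(d₂)
   = 555.7478·0.889129 − 372.5841·0.829181·0.713813 = 273.606275
B₀ = V₀ − E₀ = 555.7478 − 273.606275 = 282.141525
spread = −(1/T)·ln(B₀/D) − r = −(1/3.4307)·ln(282.141525/372.5841) − 0.0546 = 0.02644876
in basis points: 0.02644876 × 10⁴ = 264.4876 bp

spread=264.4876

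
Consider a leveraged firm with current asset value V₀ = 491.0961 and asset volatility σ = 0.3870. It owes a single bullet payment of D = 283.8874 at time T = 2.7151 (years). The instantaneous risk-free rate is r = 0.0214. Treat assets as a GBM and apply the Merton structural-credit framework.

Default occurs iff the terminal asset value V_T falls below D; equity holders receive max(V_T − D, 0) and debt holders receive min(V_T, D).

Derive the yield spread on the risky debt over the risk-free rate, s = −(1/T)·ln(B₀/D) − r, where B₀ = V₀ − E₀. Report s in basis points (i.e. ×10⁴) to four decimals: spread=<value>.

d₁ = [ln(V₀/D) + (r + σ²/2)T] / (σ√T)
   = [ln(491.0961/283.8874) + (0.0214 + 0.5·0.3870²)·2.7151] / (0.3870·√2.7151)
   = [0.548062 + 0.261422] / 0.637682 = 1.269418
d₂ = d₁ − σ√T = 1.269418 − 0.637682 = 0.631736
N(d₁) = 0.897854,  N(d₂) = 0.736220,  e^(−rT) = 0.943553
E₀ = V₀·N(d₁) − D·e^(−rT)·N(d₂)
   = 491.0961·0.897854 − 283.8874·0.943553·0.736220 = 243.726599
B₀ = V₀ − E₀ = 491.0961 − 243.726599 = 247.369501
spread = −(1/T)·ln(B₀/D) − r = −(1/2.7151)·ln(247.369501/283.8874) − 0.0214 = 0.02931434
in basis points: 0.02931434 × 10⁴ = 293.1434 bp

spread=293.1434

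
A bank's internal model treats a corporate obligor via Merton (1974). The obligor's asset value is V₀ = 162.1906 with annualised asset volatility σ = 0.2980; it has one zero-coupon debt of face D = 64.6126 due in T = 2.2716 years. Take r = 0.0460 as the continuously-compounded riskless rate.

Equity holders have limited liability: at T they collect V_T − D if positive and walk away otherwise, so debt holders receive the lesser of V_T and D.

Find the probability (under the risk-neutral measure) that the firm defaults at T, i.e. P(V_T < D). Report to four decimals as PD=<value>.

PD=0.0198

d₁ = [ln(V₀/D) + (r + σ²/2)T] / (σ√T)
   = [ln(162.1906/64.6126) + (0.0460 + 0.5·0.2980²)·2.2716] / (0.2980·√2.2716)
   = [0.920363 + 0.205357] / 0.449140 = 2.506387
d₂ = d₁ − σ√T = 2.506387 − 0.449140 = 2.057247
risk-neutral PD = N(−d₂) = N(-2.057247) = 0.019831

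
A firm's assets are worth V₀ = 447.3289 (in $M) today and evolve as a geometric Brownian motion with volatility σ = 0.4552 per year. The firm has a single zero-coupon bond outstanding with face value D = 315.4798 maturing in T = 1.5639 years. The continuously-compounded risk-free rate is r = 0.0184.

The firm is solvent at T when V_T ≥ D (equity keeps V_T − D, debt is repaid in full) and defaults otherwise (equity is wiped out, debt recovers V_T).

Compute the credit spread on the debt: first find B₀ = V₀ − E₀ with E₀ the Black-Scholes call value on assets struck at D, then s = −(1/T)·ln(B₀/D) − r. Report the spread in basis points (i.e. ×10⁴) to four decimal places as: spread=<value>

d₁ = [ln(V₀/D) + (r + σ²/2)T] / (σ√T)
   = [ln(447.3289/315.4798) + (0.0184 + 0.5·0.4552²)·1.5639] / (0.4552·√1.5639)
   = [0.349199 + 0.190801] / 0.569255 = 0.948610
d₂ = d₁ − σ√T = 0.948610 − 0.569255 = 0.379355
N(d₁) = 0.828590,  N(d₂) = 0.647788,  e^(−rT) = 0.971634
E₀ = V₀·N(d₁) − D·e^(−rT)·N(d₂)
   = 447.3289·0.828590 − 315.4798·0.971634·0.647788 = 172.085396
B₀ = V₀ − E₀ = 447.3289 − 172.085396 = 275.243504
spread = −(1/T)·ln(B₀/D) − r = −(1/1.5639)·ln(275.243504/315.4798) − 0.0184 = 0.06884246
in basis points: 0.06884246 × 10⁴ = 688.4246 bp

spread=688.4246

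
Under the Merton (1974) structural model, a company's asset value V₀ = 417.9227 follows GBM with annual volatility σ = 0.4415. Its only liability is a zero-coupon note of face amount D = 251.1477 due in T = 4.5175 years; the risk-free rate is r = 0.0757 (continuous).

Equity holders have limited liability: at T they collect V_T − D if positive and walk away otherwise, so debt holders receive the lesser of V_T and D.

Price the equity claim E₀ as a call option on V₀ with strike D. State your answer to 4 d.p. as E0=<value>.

E0=263.2613

d₁ = [ln(V₀/D) + (r + σ²/2)T] / (σ√T)
   = [ln(417.9227/251.1477) + (0.0757 + 0.5·0.4415²)·4.5175] / (0.4415·√4.5175)
   = [0.509255 + 0.782255] / 0.938382 = 1.376316
d₂ = d₁ − σ√T = 1.376316 − 0.938382 = 0.437934
N(d₁) = 0.915638,  N(d₂) = 0.669283,  e^(−rT) = 0.710366
E₀ = V₀·N(d₁) − D·e^(−rT)·N(d₂)
   = 417.9227·0.915638 − 251.1477·0.710366·0.669283 = 263.261317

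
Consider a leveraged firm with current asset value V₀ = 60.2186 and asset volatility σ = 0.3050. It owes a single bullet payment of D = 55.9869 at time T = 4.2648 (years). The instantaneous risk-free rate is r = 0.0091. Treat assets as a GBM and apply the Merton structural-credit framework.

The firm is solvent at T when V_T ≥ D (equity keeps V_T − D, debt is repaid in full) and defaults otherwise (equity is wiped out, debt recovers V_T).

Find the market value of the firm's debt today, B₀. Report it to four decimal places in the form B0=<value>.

d₁ = [ln(V₀/D) + (r + σ²/2)T] / (σ√T)
   = [ln(60.2186/55.9869) + (0.0091 + 0.5·0.3050²)·4.2648] / (0.3050·√4.2648)
   = [0.072864 + 0.237176] / 0.629867 = 0.492230
d₂ = d₁ − σ√T = 0.492230 − 0.629867 = -0.137637
N(d₁) = 0.688722,  N(d₂) = 0.445264,  e^(−rT) = 0.961934
E₀ = V₀·N(d₁) − D·e^(−rT)·N(d₂)
   = 60.2186·0.688722 − 55.9869·0.961934·0.445264 = 17.493880
B₀ = V₀ − E₀ = 60.2186 − 17.493880 = 42.724720

B0=42.7247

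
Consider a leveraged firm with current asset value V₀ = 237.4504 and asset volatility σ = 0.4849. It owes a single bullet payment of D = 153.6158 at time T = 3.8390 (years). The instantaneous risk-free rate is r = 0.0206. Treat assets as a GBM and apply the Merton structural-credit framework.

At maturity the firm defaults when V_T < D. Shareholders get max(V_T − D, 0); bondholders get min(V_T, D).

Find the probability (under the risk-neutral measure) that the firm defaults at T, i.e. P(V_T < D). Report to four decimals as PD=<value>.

d₁ = [ln(V₀/D) + (r + σ²/2)T] / (σ√T)
   = [ln(237.4504/153.6158) + (0.0206 + 0.5·0.4849²)·3.8390] / (0.4849·√3.8390)
   = [0.435504 + 0.530412] / 0.950082 = 1.016665
d₂ = d₁ − σ√T = 1.016665 − 0.950082 = 0.066583
risk-neutral PD = N(−d₂) = N(-0.066583) = 0.473457

PD=0.4735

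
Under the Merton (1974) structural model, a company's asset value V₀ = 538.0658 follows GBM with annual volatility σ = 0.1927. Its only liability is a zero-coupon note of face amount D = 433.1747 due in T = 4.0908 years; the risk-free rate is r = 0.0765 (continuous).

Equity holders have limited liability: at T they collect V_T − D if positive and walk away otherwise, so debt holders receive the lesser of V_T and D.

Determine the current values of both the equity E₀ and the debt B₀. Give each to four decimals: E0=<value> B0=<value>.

d₁ = [ln(V₀/D) + (r + σ²/2)T] / (σ√T)
   = [ln(538.0658/433.1747) + (0.0765 + 0.5·0.1927²)·4.0908] / (0.1927·√4.0908)
   = [0.216840 + 0.388899] / 0.389750 = 1.554173
d₂ = d₁ − σ√T = 1.554173 − 0.389750 = 1.164423
N(d₁) = 0.939928,  N(d₂) = 0.877874,  e^(−rT) = 0.731289
E₀ = V₀·N(d₁) − D·e^(−rT)·N(d₂)
   = 538.0658·0.939928 − 433.1747·0.731289·0.877874 = 227.654004
B₀ = V₀ − E₀ = 538.0658 − 227.654004 = 310.411796

E0=227.6540 B0=310.4118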